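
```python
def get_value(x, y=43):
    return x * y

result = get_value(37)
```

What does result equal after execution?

Step 1: get_value(37) uses default y = 43.
Step 2: Returns 37 * 43 = 1591.
Step 3: result = 1591

The answer is 1591.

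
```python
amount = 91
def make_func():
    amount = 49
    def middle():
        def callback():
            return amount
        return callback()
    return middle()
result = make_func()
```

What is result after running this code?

Step 1: make_func() defines amount = 49. middle() and callback() have no local amount.
Step 2: callback() checks local (none), enclosing middle() (none), enclosing make_func() and finds amount = 49.
Step 3: result = 49

The answer is 49.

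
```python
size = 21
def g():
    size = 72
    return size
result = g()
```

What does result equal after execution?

Step 1: Global size = 21.
Step 2: g() creates local size = 72, shadowing the global.
Step 3: Returns local size = 72. result = 72

The answer is 72.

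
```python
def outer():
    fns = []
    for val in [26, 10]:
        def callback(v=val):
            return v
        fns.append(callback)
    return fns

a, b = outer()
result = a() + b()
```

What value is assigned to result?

Step 1: Default argument v=val captures val at each iteration.
Step 2: a() returns 26 (captured at first iteration), b() returns 10 (captured at second).
Step 3: result = 26 + 10 = 36

The answer is 36.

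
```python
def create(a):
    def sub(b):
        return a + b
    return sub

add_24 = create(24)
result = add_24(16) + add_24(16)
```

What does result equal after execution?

Step 1: add_24 captures a = 24.
Step 2: add_24(16) = 24 + 16 = 40, called twice.
Step 3: result = 40 + 40 = 80

The answer is 80.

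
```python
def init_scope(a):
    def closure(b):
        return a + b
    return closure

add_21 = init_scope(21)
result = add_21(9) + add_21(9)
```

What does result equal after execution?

Step 1: add_21 captures a = 21.
Step 2: add_21(9) = 21 + 9 = 30, called twice.
Step 3: result = 30 + 30 = 60

The answer is 60.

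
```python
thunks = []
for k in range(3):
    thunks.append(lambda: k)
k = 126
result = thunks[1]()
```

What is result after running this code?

Step 1: Lambdas capture the variable k by reference, not by value.
Step 2: After the loop, k is reassigned to 126.
Step 3: thunks[1]() looks up the current k = 126. result = 126

The answer is 126.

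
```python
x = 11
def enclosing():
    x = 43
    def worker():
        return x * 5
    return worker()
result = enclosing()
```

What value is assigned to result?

Step 1: enclosing() shadows global x with x = 43.
Step 2: worker() finds x = 43 in enclosing scope, computes 43 * 5 = 215.
Step 3: result = 215

The answer is 215.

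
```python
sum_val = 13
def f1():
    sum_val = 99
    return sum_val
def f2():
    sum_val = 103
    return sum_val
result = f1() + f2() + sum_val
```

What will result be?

Step 1: Each function shadows global sum_val with its own local.
Step 2: f1() returns 99, f2() returns 103.
Step 3: Global sum_val = 13 is unchanged. result = 99 + 103 + 13 = 215

The answer is 215.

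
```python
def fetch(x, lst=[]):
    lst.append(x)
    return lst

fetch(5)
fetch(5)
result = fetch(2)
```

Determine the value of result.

Step 1: Mutable default argument gotcha! The list [] is created once.
Step 2: Each call appends to the SAME list: [5], [5, 5], [5, 5, 2].
Step 3: result = [5, 5, 2]

The answer is [5, 5, 2].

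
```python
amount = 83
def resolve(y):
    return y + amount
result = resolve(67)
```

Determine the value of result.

Step 1: amount = 83 is defined globally.
Step 2: resolve(67) uses parameter y = 67 and looks up amount from global scope = 83.
Step 3: result = 67 + 83 = 150

The answer is 150.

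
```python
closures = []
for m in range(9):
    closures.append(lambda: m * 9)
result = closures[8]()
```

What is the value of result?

Step 1: All lambdas reference the same variable m (late binding).
Step 2: After the loop, m = 8. Every lambda returns m * 9.
Step 3: closures[8]() = 8 * 9 = 72

The answer is 72.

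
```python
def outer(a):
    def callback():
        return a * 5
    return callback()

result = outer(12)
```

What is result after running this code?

Step 1: outer(12) binds parameter a = 12.
Step 2: callback() accesses a = 12 from enclosing scope.
Step 3: result = 12 * 5 = 60

The answer is 60.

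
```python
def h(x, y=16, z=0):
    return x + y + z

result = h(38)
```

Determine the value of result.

Step 1: h(38) uses defaults y = 16, z = 0.
Step 2: Returns 38 + 16 + 0 = 54.
Step 3: result = 54

The answer is 54.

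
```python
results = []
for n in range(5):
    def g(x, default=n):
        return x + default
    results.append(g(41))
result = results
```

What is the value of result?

Step 1: Default argument default=n is evaluated at function definition time.
Step 2: Each iteration creates g with default = current n value.
Step 3: g(41) returns 41 + default. results = [41, 42, 43, 44, 45]

The answer is [41, 42, 43, 44, 45].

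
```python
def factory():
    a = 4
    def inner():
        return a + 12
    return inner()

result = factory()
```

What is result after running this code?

Step 1: factory() defines a = 4.
Step 2: inner() reads a = 4 from enclosing scope, returns 4 + 12 = 16.
Step 3: result = 16

The answer is 16.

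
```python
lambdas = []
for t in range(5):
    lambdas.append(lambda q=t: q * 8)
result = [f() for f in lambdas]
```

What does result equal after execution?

Step 1: Default arg q=t captures t at each iteration.
Step 2: lambdas[k] has q defaulting to k, returns k * 8.
Step 3: result = [0, 8, 16, 24, 32]

The answer is [0, 8, 16, 24, 32].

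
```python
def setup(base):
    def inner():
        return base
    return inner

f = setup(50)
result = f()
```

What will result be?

Step 1: setup(50) creates closure capturing base = 50.
Step 2: f() returns the captured base = 50.
Step 3: result = 50

The answer is 50.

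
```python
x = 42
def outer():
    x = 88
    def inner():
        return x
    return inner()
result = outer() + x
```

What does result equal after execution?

Step 1: Global x = 42. outer() shadows with x = 88.
Step 2: inner() returns enclosing x = 88. outer() = 88.
Step 3: result = 88 + global x (42) = 130

The answer is 130.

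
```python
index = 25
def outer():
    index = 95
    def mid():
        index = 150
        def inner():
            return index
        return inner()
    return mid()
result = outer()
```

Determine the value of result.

Step 1: Three levels of shadowing: global 25, outer 95, mid 150.
Step 2: inner() finds index = 150 in enclosing mid() scope.
Step 3: result = 150

The answer is 150.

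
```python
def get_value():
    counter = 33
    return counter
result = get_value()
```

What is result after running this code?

Step 1: get_value() defines counter = 33 in its local scope.
Step 2: return counter finds the local variable counter = 33.
Step 3: result = 33

The answer is 33.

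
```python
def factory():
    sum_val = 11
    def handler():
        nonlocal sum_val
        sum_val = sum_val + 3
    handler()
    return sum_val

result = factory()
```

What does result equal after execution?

Step 1: factory() sets sum_val = 11.
Step 2: handler() uses nonlocal to modify sum_val in factory's scope: sum_val = 11 + 3 = 14.
Step 3: factory() returns the modified sum_val = 14

The answer is 14.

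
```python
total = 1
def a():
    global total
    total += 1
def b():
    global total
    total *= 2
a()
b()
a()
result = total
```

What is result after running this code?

Step 1: total = 1.
Step 2: a(): total = 1 + 1 = 2.
Step 3: b(): total = 2 * 2 = 4.
Step 4: a(): total = 4 + 1 = 5

The answer is 5.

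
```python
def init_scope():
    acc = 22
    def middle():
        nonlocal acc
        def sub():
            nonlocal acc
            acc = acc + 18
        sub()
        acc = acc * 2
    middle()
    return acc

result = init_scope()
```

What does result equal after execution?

Step 1: acc = 22.
Step 2: sub() adds 18: acc = 22 + 18 = 40.
Step 3: middle() doubles: acc = 40 * 2 = 80.
Step 4: result = 80

The answer is 80.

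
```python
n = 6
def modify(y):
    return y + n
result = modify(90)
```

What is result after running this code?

Step 1: n = 6 is defined globally.
Step 2: modify(90) uses parameter y = 90 and looks up n from global scope = 6.
Step 3: result = 90 + 6 = 96

The answer is 96.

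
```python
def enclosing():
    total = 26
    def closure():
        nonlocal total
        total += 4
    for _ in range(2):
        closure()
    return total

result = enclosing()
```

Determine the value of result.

Step 1: total = 26.
Step 2: closure() is called 2 times in a loop, each adding 4 via nonlocal.
Step 3: total = 26 + 4 * 2 = 34

The answer is 34.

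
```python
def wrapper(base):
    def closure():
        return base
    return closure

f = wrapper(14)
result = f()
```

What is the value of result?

Step 1: wrapper(14) creates closure capturing base = 14.
Step 2: f() returns the captured base = 14.
Step 3: result = 14

The answer is 14.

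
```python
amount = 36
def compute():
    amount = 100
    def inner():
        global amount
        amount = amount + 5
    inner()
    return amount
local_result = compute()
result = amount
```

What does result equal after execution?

Step 1: Global amount = 36. compute() creates local amount = 100.
Step 2: inner() declares global amount and adds 5: global amount = 36 + 5 = 41.
Step 3: compute() returns its local amount = 100 (unaffected by inner).
Step 4: result = global amount = 41

The answer is 41.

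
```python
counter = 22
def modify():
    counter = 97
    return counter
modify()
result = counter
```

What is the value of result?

Step 1: Global counter = 22.
Step 2: modify() creates local counter = 97 (shadow, not modification).
Step 3: After modify() returns, global counter is unchanged. result = 22

The answer is 22.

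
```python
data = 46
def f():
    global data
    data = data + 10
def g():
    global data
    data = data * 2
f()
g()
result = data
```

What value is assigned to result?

Step 1: data = 46.
Step 2: f() adds 10: data = 46 + 10 = 56.
Step 3: g() doubles: data = 56 * 2 = 112.
Step 4: result = 112

The answer is 112.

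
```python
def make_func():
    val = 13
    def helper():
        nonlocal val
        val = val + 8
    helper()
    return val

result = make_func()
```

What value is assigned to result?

Step 1: make_func() sets val = 13.
Step 2: helper() uses nonlocal to modify val in make_func's scope: val = 13 + 8 = 21.
Step 3: make_func() returns the modified val = 21

The answer is 21.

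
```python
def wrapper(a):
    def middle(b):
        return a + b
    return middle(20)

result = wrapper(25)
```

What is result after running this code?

Step 1: wrapper(25) passes a = 25.
Step 2: middle(20) has b = 20, reads a = 25 from enclosing.
Step 3: result = 25 + 20 = 45

The answer is 45.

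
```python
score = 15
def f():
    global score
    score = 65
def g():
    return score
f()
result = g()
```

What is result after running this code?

Step 1: score = 15.
Step 2: f() sets global score = 65.
Step 3: g() reads global score = 65. result = 65

The answer is 65.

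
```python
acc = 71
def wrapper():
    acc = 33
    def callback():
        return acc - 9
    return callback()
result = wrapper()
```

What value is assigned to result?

Step 1: wrapper() shadows global acc with acc = 33.
Step 2: callback() finds acc = 33 in enclosing scope, computes 33 - 9 = 24.
Step 3: result = 24

The answer is 24.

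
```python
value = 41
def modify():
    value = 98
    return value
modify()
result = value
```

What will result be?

Step 1: Global value = 41.
Step 2: modify() creates local value = 98 (shadow, not modification).
Step 3: After modify() returns, global value is unchanged. result = 41

The answer is 41.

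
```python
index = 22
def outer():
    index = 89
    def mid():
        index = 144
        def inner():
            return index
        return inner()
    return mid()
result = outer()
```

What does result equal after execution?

Step 1: Three levels of shadowing: global 22, outer 89, mid 144.
Step 2: inner() finds index = 144 in enclosing mid() scope.
Step 3: result = 144

The answer is 144.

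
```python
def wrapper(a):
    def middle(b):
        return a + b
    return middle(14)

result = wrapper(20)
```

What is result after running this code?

Step 1: wrapper(20) passes a = 20.
Step 2: middle(14) has b = 14, reads a = 20 from enclosing.
Step 3: result = 20 + 14 = 34

The answer is 34.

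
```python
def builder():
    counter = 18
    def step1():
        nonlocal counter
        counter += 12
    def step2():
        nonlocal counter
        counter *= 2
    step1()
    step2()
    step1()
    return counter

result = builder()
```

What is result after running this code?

Step 1: counter = 18.
Step 2: step1(): counter = 18 + 12 = 30.
Step 3: step2(): counter = 30 * 2 = 60.
Step 4: step1(): counter = 60 + 12 = 72. result = 72

The answer is 72.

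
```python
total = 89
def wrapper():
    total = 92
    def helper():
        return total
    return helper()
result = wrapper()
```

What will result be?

Step 1: total = 89 globally, but wrapper() defines total = 92 locally.
Step 2: helper() looks up total. Not in local scope, so checks enclosing scope (wrapper) and finds total = 92.
Step 3: result = 92

The answer is 92.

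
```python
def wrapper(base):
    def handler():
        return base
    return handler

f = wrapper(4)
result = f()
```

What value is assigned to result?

Step 1: wrapper(4) creates closure capturing base = 4.
Step 2: f() returns the captured base = 4.
Step 3: result = 4

The answer is 4.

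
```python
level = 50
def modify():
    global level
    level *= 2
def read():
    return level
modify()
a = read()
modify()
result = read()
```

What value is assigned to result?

Step 1: level = 50.
Step 2: First modify(): level = 50 * 2 = 100.
Step 3: Second modify(): level = 100 * 2 = 200.
Step 4: read() returns 200

The answer is 200.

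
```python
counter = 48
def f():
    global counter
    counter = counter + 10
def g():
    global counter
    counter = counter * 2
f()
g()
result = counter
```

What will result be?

Step 1: counter = 48.
Step 2: f() adds 10: counter = 48 + 10 = 58.
Step 3: g() doubles: counter = 58 * 2 = 116.
Step 4: result = 116

The answer is 116.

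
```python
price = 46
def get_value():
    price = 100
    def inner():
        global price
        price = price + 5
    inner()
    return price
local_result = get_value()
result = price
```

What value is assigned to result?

Step 1: Global price = 46. get_value() creates local price = 100.
Step 2: inner() declares global price and adds 5: global price = 46 + 5 = 51.
Step 3: get_value() returns its local price = 100 (unaffected by inner).
Step 4: result = global price = 51

The answer is 51.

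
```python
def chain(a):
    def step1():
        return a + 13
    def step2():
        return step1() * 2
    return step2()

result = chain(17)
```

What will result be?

Step 1: chain(17) captures a = 17.
Step 2: step2() calls step1() which returns 17 + 13 = 30.
Step 3: step2() returns 30 * 2 = 60

The answer is 60.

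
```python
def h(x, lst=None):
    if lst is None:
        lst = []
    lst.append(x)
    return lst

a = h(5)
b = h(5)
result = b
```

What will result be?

Step 1: None default with guard creates a NEW list each call.
Step 2: a = [5] (fresh list). b = [5] (another fresh list).
Step 3: result = [5] (this is the fix for mutable default)

The answer is [5].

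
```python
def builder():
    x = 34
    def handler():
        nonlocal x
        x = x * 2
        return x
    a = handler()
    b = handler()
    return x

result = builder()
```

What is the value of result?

Step 1: x starts at 34.
Step 2: First handler(): x = 34 * 2 = 68.
Step 3: Second handler(): x = 68 * 2 = 136.
Step 4: result = 136

The answer is 136.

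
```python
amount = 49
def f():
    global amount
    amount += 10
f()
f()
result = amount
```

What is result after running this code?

Step 1: amount = 49.
Step 2: First f(): amount = 49 + 10 = 59.
Step 3: Second f(): amount = 59 + 10 = 69. result = 69

The answer is 69.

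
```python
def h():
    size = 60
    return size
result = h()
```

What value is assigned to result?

Step 1: h() defines size = 60 in its local scope.
Step 2: return size finds the local variable size = 60.
Step 3: result = 60

The answer is 60.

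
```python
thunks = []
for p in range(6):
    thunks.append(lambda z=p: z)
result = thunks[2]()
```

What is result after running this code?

Step 1: Default argument z=p captures p's value at each iteration.
Step 2: thunks[2] captured z = 2 when p was 2.
Step 3: result = 2

The answer is 2.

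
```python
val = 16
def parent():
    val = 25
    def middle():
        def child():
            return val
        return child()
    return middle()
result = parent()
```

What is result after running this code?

Step 1: parent() defines val = 25. middle() and child() have no local val.
Step 2: child() checks local (none), enclosing middle() (none), enclosing parent() and finds val = 25.
Step 3: result = 25

The answer is 25.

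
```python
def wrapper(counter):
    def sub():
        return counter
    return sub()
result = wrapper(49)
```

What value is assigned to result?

Step 1: wrapper(49) binds parameter counter = 49.
Step 2: sub() looks up counter in enclosing scope and finds the parameter counter = 49.
Step 3: result = 49

The answer is 49.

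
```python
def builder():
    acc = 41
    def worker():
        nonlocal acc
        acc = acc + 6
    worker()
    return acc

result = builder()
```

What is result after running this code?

Step 1: builder() sets acc = 41.
Step 2: worker() uses nonlocal to modify acc in builder's scope: acc = 41 + 6 = 47.
Step 3: builder() returns the modified acc = 47

The answer is 47.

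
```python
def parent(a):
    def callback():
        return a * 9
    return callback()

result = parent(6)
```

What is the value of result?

Step 1: parent(6) binds parameter a = 6.
Step 2: callback() accesses a = 6 from enclosing scope.
Step 3: result = 6 * 9 = 54

The answer is 54.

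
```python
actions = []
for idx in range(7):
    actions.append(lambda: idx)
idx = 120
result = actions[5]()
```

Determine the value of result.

Step 1: Lambdas capture the variable idx by reference, not by value.
Step 2: After the loop, idx is reassigned to 120.
Step 3: actions[5]() looks up the current idx = 120. result = 120

The answer is 120.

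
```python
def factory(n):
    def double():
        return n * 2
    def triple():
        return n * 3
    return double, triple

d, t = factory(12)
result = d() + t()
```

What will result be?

Step 1: Both closures capture the same n = 12.
Step 2: d() = 12 * 2 = 24, t() = 12 * 3 = 36.
Step 3: result = 24 + 36 = 60

The answer is 60.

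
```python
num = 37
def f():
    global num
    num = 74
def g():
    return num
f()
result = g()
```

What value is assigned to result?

Step 1: num = 37.
Step 2: f() sets global num = 74.
Step 3: g() reads global num = 74. result = 74

The answer is 74.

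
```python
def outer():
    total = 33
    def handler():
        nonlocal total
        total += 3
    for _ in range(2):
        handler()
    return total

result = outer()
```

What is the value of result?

Step 1: total = 33.
Step 2: handler() is called 2 times in a loop, each adding 3 via nonlocal.
Step 3: total = 33 + 3 * 2 = 39

The answer is 39.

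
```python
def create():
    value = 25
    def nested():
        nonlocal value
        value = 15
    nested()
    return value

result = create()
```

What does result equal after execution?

Step 1: create() sets value = 25.
Step 2: nested() uses nonlocal to reassign value = 15.
Step 3: result = 15

The answer is 15.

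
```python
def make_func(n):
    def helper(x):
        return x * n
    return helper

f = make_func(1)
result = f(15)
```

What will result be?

Step 1: make_func(1) creates a closure capturing n = 1.
Step 2: f(15) computes 15 * 1 = 15.
Step 3: result = 15

The answer is 15.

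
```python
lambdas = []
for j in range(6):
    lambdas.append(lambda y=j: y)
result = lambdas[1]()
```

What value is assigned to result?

Step 1: Default argument y=j captures j's value at each iteration.
Step 2: lambdas[1] captured y = 1 when j was 1.
Step 3: result = 1

The answer is 1.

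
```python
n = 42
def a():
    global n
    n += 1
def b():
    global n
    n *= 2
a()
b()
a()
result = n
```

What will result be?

Step 1: n = 42.
Step 2: a(): n = 42 + 1 = 43.
Step 3: b(): n = 43 * 2 = 86.
Step 4: a(): n = 86 + 1 = 87

The answer is 87.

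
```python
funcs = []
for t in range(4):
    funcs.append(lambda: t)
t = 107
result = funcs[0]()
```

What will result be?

Step 1: Lambdas capture the variable t by reference, not by value.
Step 2: After the loop, t is reassigned to 107.
Step 3: funcs[0]() looks up the current t = 107. result = 107

The answer is 107.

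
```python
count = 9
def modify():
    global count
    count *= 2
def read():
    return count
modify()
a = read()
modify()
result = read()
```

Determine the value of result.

Step 1: count = 9.
Step 2: First modify(): count = 9 * 2 = 18.
Step 3: Second modify(): count = 18 * 2 = 36.
Step 4: read() returns 36

The answer is 36.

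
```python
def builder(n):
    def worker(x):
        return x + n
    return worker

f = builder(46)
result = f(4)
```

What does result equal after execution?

Step 1: builder(46) creates a closure that captures n = 46.
Step 2: f(4) calls the closure with x = 4, returning 4 + 46 = 50.
Step 3: result = 50

The answer is 50.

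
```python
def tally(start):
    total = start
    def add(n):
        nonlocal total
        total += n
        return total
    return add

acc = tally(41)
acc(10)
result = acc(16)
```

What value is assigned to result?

Step 1: tally(41) creates closure with total = 41.
Step 2: First acc(10): total = 41 + 10 = 51.
Step 3: Second acc(16): total = 51 + 16 = 67. result = 67

The answer is 67.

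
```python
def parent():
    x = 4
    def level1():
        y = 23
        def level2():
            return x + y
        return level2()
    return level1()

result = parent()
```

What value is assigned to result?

Step 1: x = 4 in parent. y = 23 in level1.
Step 2: level2() reads x = 4 and y = 23 from enclosing scopes.
Step 3: result = 4 + 23 = 27

The answer is 27.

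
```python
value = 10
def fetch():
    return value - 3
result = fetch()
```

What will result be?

Step 1: value = 10 is defined globally.
Step 2: fetch() looks up value from global scope = 10, then computes 10 - 3 = 7.
Step 3: result = 7

The answer is 7.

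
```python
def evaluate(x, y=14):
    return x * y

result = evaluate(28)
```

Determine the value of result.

Step 1: evaluate(28) uses default y = 14.
Step 2: Returns 28 * 14 = 392.
Step 3: result = 392

The answer is 392.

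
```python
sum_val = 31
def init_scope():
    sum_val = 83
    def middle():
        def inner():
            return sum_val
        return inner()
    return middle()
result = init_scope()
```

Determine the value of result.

Step 1: init_scope() defines sum_val = 83. middle() and inner() have no local sum_val.
Step 2: inner() checks local (none), enclosing middle() (none), enclosing init_scope() and finds sum_val = 83.
Step 3: result = 83

The answer is 83.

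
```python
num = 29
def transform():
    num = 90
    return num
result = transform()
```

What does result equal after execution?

Step 1: Global num = 29.
Step 2: transform() creates local num = 90, shadowing the global.
Step 3: Returns local num = 90. result = 90

The answer is 90.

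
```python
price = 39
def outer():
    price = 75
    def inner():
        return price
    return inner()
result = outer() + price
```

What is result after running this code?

Step 1: Global price = 39. outer() shadows with price = 75.
Step 2: inner() returns enclosing price = 75. outer() = 75.
Step 3: result = 75 + global price (39) = 114

The answer is 114.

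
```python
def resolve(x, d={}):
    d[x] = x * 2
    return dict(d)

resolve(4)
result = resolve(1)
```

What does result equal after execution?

Step 1: Mutable default dict is shared across calls.
Step 2: First call adds 4: 8. Second call adds 1: 2.
Step 3: result = {4: 8, 1: 2}

The answer is {4: 8, 1: 2}.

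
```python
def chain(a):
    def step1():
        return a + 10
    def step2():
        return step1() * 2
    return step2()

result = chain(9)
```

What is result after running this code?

Step 1: chain(9) captures a = 9.
Step 2: step2() calls step1() which returns 9 + 10 = 19.
Step 3: step2() returns 19 * 2 = 38

The answer is 38.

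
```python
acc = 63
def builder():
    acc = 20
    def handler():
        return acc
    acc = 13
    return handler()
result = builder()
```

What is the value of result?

Step 1: builder() sets acc = 20, then later acc = 13.
Step 2: handler() is called after acc is reassigned to 13. Closures capture variables by reference, not by value.
Step 3: result = 13

The answer is 13.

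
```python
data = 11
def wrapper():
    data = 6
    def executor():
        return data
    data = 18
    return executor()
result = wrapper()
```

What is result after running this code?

Step 1: wrapper() sets data = 6, then later data = 18.
Step 2: executor() is called after data is reassigned to 18. Closures capture variables by reference, not by value.
Step 3: result = 18

The answer is 18.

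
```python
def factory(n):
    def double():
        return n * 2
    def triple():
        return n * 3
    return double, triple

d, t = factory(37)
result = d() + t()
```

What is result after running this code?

Step 1: Both closures capture the same n = 37.
Step 2: d() = 37 * 2 = 74, t() = 37 * 3 = 111.
Step 3: result = 74 + 111 = 185

The answer is 185.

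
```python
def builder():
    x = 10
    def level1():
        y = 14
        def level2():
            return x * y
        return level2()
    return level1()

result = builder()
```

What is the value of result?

Step 1: x = 10 in builder. y = 14 in level1.
Step 2: level2() reads x = 10 and y = 14 from enclosing scopes.
Step 3: result = 10 * 14 = 140

The answer is 140.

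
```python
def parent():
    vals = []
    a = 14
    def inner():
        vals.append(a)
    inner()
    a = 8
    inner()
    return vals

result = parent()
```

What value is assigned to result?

Step 1: a = 14. inner() appends current a to vals.
Step 2: First inner(): appends 14. Then a = 8.
Step 3: Second inner(): appends 8 (closure sees updated a). result = [14, 8]

The answer is [14, 8].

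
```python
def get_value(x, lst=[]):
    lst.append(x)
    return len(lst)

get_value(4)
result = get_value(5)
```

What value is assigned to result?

Step 1: Mutable default list persists between calls.
Step 2: First call: lst = [4], len = 1. Second call: lst = [4, 5], len = 2.
Step 3: result = 2

The answer is 2.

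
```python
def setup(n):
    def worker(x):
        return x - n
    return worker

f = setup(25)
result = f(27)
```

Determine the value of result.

Step 1: setup(25) creates a closure capturing n = 25.
Step 2: f(27) computes 27 - 25 = 2.
Step 3: result = 2

The answer is 2.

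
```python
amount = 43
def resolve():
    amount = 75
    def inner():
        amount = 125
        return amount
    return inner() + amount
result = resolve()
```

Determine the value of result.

Step 1: resolve() has local amount = 75. inner() has local amount = 125.
Step 2: inner() returns its local amount = 125.
Step 3: resolve() returns 125 + its own amount (75) = 200

The answer is 200.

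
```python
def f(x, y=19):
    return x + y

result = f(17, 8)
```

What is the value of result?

Step 1: f(17, 8) overrides default y with 8.
Step 2: Returns 17 + 8 = 25.
Step 3: result = 25

The answer is 25.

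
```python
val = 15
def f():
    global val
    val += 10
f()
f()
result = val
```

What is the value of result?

Step 1: val = 15.
Step 2: First f(): val = 15 + 10 = 25.
Step 3: Second f(): val = 25 + 10 = 35. result = 35

The answer is 35.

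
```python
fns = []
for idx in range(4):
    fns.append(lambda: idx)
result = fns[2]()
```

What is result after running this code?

Step 1: The loop creates 4 lambdas, all referencing the same variable idx.
Step 2: After the loop, idx = 3 (final value).
Step 3: fns[2]() looks up idx at call time and finds 3. This is the late binding gotcha. result = 3

The answer is 3.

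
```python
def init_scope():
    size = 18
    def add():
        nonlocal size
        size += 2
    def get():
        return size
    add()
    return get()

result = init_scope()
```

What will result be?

Step 1: size = 18. add() modifies it via nonlocal, get() reads it.
Step 2: add() makes size = 18 + 2 = 20.
Step 3: get() returns 20. result = 20

The answer is 20.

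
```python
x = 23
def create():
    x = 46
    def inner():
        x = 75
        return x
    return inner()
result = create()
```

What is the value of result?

Step 1: Three scopes define x: global (23), create (46), inner (75).
Step 2: inner() has its own local x = 75, which shadows both enclosing and global.
Step 3: result = 75 (local wins in LEGB)

The answer is 75.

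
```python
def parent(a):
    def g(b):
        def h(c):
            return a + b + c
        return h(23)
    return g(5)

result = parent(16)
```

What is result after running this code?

Step 1: a = 16, b = 5, c = 23 across three nested scopes.
Step 2: h() accesses all three via LEGB rule.
Step 3: result = 16 + 5 + 23 = 44

The answer is 44.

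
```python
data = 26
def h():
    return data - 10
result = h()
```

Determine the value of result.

Step 1: data = 26 is defined globally.
Step 2: h() looks up data from global scope = 26, then computes 26 - 10 = 16.
Step 3: result = 16

The answer is 16.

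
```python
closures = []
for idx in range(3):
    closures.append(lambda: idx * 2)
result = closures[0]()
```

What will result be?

Step 1: All lambdas reference the same variable idx (late binding).
Step 2: After the loop, idx = 2. Every lambda returns idx * 2.
Step 3: closures[0]() = 2 * 2 = 4

The answer is 4.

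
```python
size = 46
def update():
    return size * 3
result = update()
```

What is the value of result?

Step 1: size = 46 is defined globally.
Step 2: update() looks up size from global scope = 46, then computes 46 * 3 = 138.
Step 3: result = 138

The answer is 138.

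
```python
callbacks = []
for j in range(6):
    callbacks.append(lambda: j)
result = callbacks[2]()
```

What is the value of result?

Step 1: The loop creates 6 lambdas, all referencing the same variable j.
Step 2: After the loop, j = 5 (final value).
Step 3: callbacks[2]() looks up j at call time and finds 5. This is the late binding gotcha. result = 5

The answer is 5.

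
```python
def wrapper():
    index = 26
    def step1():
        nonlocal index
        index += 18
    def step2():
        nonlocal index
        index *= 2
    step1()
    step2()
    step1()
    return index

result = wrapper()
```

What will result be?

Step 1: index = 26.
Step 2: step1(): index = 26 + 18 = 44.
Step 3: step2(): index = 44 * 2 = 88.
Step 4: step1(): index = 88 + 18 = 106. result = 106

The answer is 106.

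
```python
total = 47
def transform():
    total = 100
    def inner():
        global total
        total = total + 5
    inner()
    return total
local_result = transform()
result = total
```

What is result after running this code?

Step 1: Global total = 47. transform() creates local total = 100.
Step 2: inner() declares global total and adds 5: global total = 47 + 5 = 52.
Step 3: transform() returns its local total = 100 (unaffected by inner).
Step 4: result = global total = 52

The answer is 52.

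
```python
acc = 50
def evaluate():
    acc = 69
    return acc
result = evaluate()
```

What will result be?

Step 1: Global acc = 50.
Step 2: evaluate() creates local acc = 69, shadowing the global.
Step 3: Returns local acc = 69. result = 69

The answer is 69.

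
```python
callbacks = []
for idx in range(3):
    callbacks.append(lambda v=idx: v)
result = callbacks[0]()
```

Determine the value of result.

Step 1: Default argument v=idx captures idx's value at each iteration.
Step 2: callbacks[0] captured v = 0 when idx was 0.
Step 3: result = 0

The answer is 0.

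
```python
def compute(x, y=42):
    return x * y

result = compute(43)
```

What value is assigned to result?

Step 1: compute(43) uses default y = 42.
Step 2: Returns 43 * 42 = 1806.
Step 3: result = 1806

The answer is 1806.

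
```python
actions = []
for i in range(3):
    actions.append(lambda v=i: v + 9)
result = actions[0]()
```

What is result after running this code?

Step 1: Default argument v=i captures i's value at definition time.
Step 2: actions[0] was defined when i = 0, so v defaults to 0.
Step 3: result = 0 + 9 = 9 (default arg fixes the late binding issue)

The answer is 9.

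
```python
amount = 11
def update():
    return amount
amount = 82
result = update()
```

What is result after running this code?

Step 1: amount is first set to 11, then reassigned to 82.
Step 2: update() is called after the reassignment, so it looks up the current global amount = 82.
Step 3: result = 82

The answer is 82.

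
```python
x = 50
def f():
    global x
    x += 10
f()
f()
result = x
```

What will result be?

Step 1: x = 50.
Step 2: First f(): x = 50 + 10 = 60.
Step 3: Second f(): x = 60 + 10 = 70. result = 70

The answer is 70.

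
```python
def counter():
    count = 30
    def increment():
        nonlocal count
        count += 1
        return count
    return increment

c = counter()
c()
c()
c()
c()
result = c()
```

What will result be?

Step 1: counter() creates closure with count = 30.
Step 2: Each c() call increments count via nonlocal. After 5 calls: 30 + 5 = 35.
Step 3: result = 35

The answer is 35.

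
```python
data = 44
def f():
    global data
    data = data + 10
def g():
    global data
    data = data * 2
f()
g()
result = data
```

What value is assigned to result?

Step 1: data = 44.
Step 2: f() adds 10: data = 44 + 10 = 54.
Step 3: g() doubles: data = 54 * 2 = 108.
Step 4: result = 108

The answer is 108.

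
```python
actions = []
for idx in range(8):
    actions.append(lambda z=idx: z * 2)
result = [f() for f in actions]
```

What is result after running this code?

Step 1: Default arg z=idx captures idx at each iteration.
Step 2: actions[k] has z defaulting to k, returns k * 2.
Step 3: result = [0, 2, 4, 6, 8, 10, 12, 14]

The answer is [0, 2, 4, 6, 8, 10, 12, 14].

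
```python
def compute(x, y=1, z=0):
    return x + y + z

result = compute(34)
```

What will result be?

Step 1: compute(34) uses defaults y = 1, z = 0.
Step 2: Returns 34 + 1 + 0 = 35.
Step 3: result = 35

The answer is 35.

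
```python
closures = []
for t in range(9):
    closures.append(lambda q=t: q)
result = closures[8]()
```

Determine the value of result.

Step 1: Default argument q=t captures t's value at each iteration.
Step 2: closures[8] captured q = 8 when t was 8.
Step 3: result = 8

The answer is 8.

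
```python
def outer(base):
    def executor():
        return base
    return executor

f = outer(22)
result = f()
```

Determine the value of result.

Step 1: outer(22) creates closure capturing base = 22.
Step 2: f() returns the captured base = 22.
Step 3: result = 22

The answer is 22.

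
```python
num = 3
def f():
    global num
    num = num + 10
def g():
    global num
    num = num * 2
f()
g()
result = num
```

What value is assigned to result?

Step 1: num = 3.
Step 2: f() adds 10: num = 3 + 10 = 13.
Step 3: g() doubles: num = 13 * 2 = 26.
Step 4: result = 26

The answer is 26.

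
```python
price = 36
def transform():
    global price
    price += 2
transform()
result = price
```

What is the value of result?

Step 1: price = 36 globally.
Step 2: transform() modifies global price: price += 2 = 38.
Step 3: result = 38

The answer is 38.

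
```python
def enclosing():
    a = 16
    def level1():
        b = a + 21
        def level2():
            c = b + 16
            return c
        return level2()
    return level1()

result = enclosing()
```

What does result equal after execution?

Step 1: a = 16. b = a + 21 = 37.
Step 2: c = b + 16 = 37 + 16 = 53.
Step 3: result = 53

The answer is 53.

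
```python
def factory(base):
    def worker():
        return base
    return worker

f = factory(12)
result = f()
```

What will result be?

Step 1: factory(12) creates closure capturing base = 12.
Step 2: f() returns the captured base = 12.
Step 3: result = 12

The answer is 12.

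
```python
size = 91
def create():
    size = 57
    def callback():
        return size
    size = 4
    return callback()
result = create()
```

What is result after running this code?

Step 1: create() sets size = 57, then later size = 4.
Step 2: callback() is called after size is reassigned to 4. Closures capture variables by reference, not by value.
Step 3: result = 4

The answer is 4.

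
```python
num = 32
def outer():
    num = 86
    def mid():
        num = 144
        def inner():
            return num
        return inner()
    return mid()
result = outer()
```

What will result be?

Step 1: Three levels of shadowing: global 32, outer 86, mid 144.
Step 2: inner() finds num = 144 in enclosing mid() scope.
Step 3: result = 144

The answer is 144.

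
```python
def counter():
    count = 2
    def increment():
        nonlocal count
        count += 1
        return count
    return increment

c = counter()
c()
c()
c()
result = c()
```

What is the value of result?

Step 1: counter() creates closure with count = 2.
Step 2: Each c() call increments count via nonlocal. After 4 calls: 2 + 4 = 6.
Step 3: result = 6

The answer is 6.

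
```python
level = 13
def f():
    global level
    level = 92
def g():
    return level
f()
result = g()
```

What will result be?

Step 1: level = 13.
Step 2: f() sets global level = 92.
Step 3: g() reads global level = 92. result = 92

The answer is 92.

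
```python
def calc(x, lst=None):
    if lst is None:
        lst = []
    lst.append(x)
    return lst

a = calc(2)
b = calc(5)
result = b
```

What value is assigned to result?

Step 1: None default with guard creates a NEW list each call.
Step 2: a = [2] (fresh list). b = [5] (another fresh list).
Step 3: result = [5] (this is the fix for mutable default)

The answer is [5].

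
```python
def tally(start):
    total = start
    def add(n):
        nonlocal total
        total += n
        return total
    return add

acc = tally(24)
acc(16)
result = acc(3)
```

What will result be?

Step 1: tally(24) creates closure with total = 24.
Step 2: First acc(16): total = 24 + 16 = 40.
Step 3: Second acc(3): total = 40 + 3 = 43. result = 43

The answer is 43.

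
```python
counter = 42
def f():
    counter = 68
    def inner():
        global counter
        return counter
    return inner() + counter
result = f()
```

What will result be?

Step 1: Global counter = 42. f() shadows with local counter = 68.
Step 2: inner() uses global keyword, so inner() returns global counter = 42.
Step 3: f() returns 42 + 68 = 110

The answer is 110.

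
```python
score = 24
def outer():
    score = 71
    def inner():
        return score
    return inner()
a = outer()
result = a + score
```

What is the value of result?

Step 1: outer() has local score = 71. inner() reads from enclosing.
Step 2: outer() returns 71. Global score = 24 unchanged.
Step 3: result = 71 + 24 = 95

The answer is 95.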